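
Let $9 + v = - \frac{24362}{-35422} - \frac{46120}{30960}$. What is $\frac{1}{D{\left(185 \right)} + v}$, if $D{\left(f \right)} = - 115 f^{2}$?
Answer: $- \frac{13708314}{53954344732265} \approx -2.5407 \cdot 10^{-7}$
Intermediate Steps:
$v = - \frac{134367515}{13708314}$ ($v = -9 - \left(- \frac{12181}{17711} + \frac{1153}{774}\right) = -9 - \frac{10992689}{13708314} = - \frac{134367515}{13708314} \approx -9.8019$)
$\frac{1}{D{\left(185 \right)} + v} = \frac{1}{- 115 \cdot 185^{2} - \frac{134367515}{13708314}} = \frac{1}{\left(-115\right) 34225 - \frac{134367515}{13708314}} = \frac{1}{-3935875 - \frac{134367515}{13708314}} = \frac{1}{- \frac{53954344732265}{13708314}} = - \frac{13708314}{53954344732265}$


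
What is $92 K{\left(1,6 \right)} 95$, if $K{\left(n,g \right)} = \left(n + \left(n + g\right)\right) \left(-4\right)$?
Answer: $-279680$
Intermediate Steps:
$K{\left(n,g \right)} = - 8 n - 4 g$ ($K{\left(n,g \right)} = \left(n + \left(g + n\right)\right) \left(-4\right) = \left(g + 2 n\right) \left(-4\right) = - 8 n - 4 g$)
$92 K{\left(1,6 \right)} 95 = 92 \left(\left(-8\right) 1 - 24\right) 95 = 92 \left(-8 - 24\right) 95 = 92 \left(-32\right) 95 = \left(-2944\right) 95 = -279680$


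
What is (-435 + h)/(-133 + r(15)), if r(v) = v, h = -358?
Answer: 793/118 ≈ 6.7203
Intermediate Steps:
(-435 + h)/(-133 + r(15)) = (-435 - 358)/(-133 + 15) = -793/(-118) = -793*(-1/118) = 793/118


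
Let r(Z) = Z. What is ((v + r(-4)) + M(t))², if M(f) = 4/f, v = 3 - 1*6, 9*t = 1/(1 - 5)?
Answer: 22801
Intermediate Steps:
t = -1/36 (t = 1/(9*(1 - 5)) = (⅑)/(-4) = (⅑)*(-¼) = -1/36 ≈ -0.027778)
v = -3 (v = 3 - 6 = -3)
((v + r(-4)) + M(t))² = ((-3 - 4) + 4/(-1/36))² = (-7 + 4*(-36))² = (-7 - 144)² = (-151)² = 22801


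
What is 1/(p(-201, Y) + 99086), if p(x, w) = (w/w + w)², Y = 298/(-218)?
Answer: 11881/1177242366 ≈ 1.0092e-5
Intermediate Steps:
Y = -149/109 (Y = 298*(-1/218) = -149/109 ≈ -1.3670)
p(x, w) = (1 + w)²
1/(p(-201, Y) + 99086) = 1/((1 - 149/109)² + 99086) = 1/((-40/109)² + 99086) = 1/(1600/11881 + 99086) = 1/(1177242366/11881) = 11881/1177242366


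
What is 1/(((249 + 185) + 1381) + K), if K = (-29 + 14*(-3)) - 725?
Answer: 1/1019 ≈ 0.00098135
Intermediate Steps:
K = -796 (K = (-29 - 42) - 725 = -71 - 725 = -796)
1/(((249 + 185) + 1381) + K) = 1/(((249 + 185) + 1381) - 796) = 1/((434 + 1381) - 796) = 1/(1815 - 796) = 1/1019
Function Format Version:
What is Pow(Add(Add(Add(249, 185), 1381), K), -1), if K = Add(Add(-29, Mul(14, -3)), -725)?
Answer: Rational(1, 1019) ≈ 0.00098135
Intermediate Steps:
K = -796 (K = Add(Add(-29, -42), -725) = Add(-71, -725) = -796)
Pow(Add(Add(Add(249, 185), 1381), K), -1) = Pow(Add(Add(Add(249, 185), 1381), -796), -1) = Pow(Add(Add(434, 1381), -796), -1) = Pow(Add(1815, -796), -1) = Pow(1019, -1) = Rational(1, 1019)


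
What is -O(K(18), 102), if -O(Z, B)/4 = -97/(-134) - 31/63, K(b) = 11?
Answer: 3914/4221 ≈ 0.92727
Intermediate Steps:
O(Z, B) = -3914/4221 (O(Z, B) = -4*(-97/(-134) - 31/63) = -4*(-97*(-1/134) - 31*1/63) = -4*(97/134 - 31/63) = -4*1957/8442 = -3914/4221)
-O(K(18), 102) = -1*(-3914/4221) = 3914/4221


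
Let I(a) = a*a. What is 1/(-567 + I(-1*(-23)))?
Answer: -1/38 ≈ -0.026316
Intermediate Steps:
I(a) = a**2
1/(-567 + I(-1*(-23))) = 1/(-567 + (-1*(-23))**2) = 1/(-567 + 23**2) = 1/(-567 + 529) = 1/(-38) = -1/38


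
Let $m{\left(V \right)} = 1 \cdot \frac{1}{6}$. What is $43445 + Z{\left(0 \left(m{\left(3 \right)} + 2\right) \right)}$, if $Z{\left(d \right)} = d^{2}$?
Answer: $43445$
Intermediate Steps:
$m{\left(V \right)} = \frac{1}{6}$ ($m{\left(V \right)} = 1 \cdot \frac{1}{6} = \frac{1}{6}$)
$43445 + Z{\left(0 \left(m{\left(3 \right)} + 2\right) \right)} = 43445 + \left(0 \left(\frac{1}{6} + 2\right)\right)^{2} = 43445 + \left(0 \cdot \frac{13}{6}\right)^{2} = 43445 + 0^{2} = 43445 + 0 = 43445$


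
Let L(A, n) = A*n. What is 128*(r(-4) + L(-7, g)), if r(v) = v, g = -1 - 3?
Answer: 3072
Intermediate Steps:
g = -4
128*(r(-4) + L(-7, g)) = 128*(-4 - 7*(-4)) = 128*(-4 + 28) = 128*24 = 3072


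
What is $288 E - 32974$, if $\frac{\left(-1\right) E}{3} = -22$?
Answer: $-13966$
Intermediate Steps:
$E = 66$ ($E = \left(-3\right) \left(-22\right) = 66$)
$288 E - 32974 = 288 \cdot 66 - 32974 = 19008 - 32974 = -13966$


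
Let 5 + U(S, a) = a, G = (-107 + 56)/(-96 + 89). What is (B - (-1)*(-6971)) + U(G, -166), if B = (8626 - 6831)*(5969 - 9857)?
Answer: -6986102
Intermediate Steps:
B = -6978960 (B = 1795*(-3888) = -6978960)
G = 51/7 (G = -51/(-7) = -51*(-⅐) = 51/7 ≈ 7.2857)
U(S, a) = -5 + a
(B - (-1)*(-6971)) + U(G, -166) = (-6978960 - (-1)*(-6971)) + (-5 - 166) = (-6978960 - 1*6971) - 171 = (-6978960 - 6971) - 171 = -6985931 - 171 = -6986102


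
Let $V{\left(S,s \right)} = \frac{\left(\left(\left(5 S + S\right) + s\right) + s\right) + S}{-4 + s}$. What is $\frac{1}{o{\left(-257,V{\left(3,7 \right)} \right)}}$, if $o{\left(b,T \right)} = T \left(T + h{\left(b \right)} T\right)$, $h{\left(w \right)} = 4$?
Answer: $\frac{9}{6125} \approx 0.0014694$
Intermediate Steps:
$V{\left(S,s \right)} = \frac{2 s + 7 S}{-4 + s}$ ($V{\left(S,s \right)} = \frac{\left(\left(6 S + s\right) + s\right) + S}{-4 + s} = \frac{\left(\left(s + 6 S\right) + s\right) + S}{-4 + s} = \frac{\left(2 s + 6 S\right) + S}{-4 + s} = \frac{2 s + 7 S}{-4 + s}$)
$o{\left(b,T \right)} = 5 T^{2}$ ($o{\left(b,T \right)} = T \left(T + 4 T\right) = T 5 T = 5 T^{2}$)
$\frac{1}{o{\left(-257,V{\left(3,7 \right)} \right)}} = \frac{1}{5 \left(\frac{2 \cdot 7 + 7 \cdot 3}{-4 + 7}\right)^{2}} = \frac{1}{5 \left(\frac{14 + 21}{3}\right)^{2}} = \frac{1}{5 \left(\frac{1}{3} \cdot 35\right)^{2}} = \frac{1}{5 \left(\frac{35}{3}\right)^{2}} = \frac{1}{5 \cdot \frac{1225}{9}} = \frac{1}{\frac{6125}{9}} = \frac{9}{6125}$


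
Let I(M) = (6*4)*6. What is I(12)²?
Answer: 20736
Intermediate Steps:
I(M) = 144 (I(M) = 24*6 = 144)
I(12)² = 144² = 20736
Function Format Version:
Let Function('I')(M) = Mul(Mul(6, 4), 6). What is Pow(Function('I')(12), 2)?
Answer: 20736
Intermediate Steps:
Function('I')(M) = 144 (Function('I')(M) = Mul(24, 6) = 144)
Pow(Function('I')(12), 2) = Pow(144, 2) = 20736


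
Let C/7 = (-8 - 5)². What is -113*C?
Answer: -133679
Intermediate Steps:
C = 1183 (C = 7*(-8 - 5)² = 7*(-13)² = 7*169 = 1183)
-113*C = -113*1183 = -133679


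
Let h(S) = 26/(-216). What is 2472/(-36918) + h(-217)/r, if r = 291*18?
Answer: -77716679/1160258904 ≈ -0.066982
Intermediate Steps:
r = 5238
h(S) = -13/108 (h(S) = 26*(-1/216) = -13/108)
2472/(-36918) + h(-217)/r = 2472/(-36918) - 13/108/5238 = 2472*(-1/36918) - 13/108*1/5238 = -412/6153 - 13/565704 = -77716679/1160258904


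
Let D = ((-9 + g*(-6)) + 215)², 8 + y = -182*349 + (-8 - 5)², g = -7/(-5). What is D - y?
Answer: 2560069/25 ≈ 1.0240e+5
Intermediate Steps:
g = 7/5 (g = -7*(-⅕) = 7/5 ≈ 1.4000)
y = -63357 (y = -8 + (-182*349 + (-8 - 5)²) = -8 + (-63518 + (-13)²) = -8 + (-63518 + 169) = -8 - 63349 = -63357)
D = 976144/25 (D = ((-9 + (7/5)*(-6)) + 215)² = ((-9 - 42/5) + 215)² = (-87/5 + 215)² = (988/5)² = 976144/25 ≈ 39046.)
D - y = 976144/25 - 1*(-63357) = 976144/25 + 63357 = 2560069/25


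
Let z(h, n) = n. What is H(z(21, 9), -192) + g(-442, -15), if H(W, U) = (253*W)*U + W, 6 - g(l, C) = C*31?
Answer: -436704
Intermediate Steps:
g(l, C) = 6 - 31*C (g(l, C) = 6 - C*31 = 6 - 31*C)
H(W, U) = W + 253*U*W (H(W, U) = 253*U*W + W = W + 253*U*W)
H(z(21, 9), -192) + g(-442, -15) = 9*(1 + 253*(-192)) + (6 - 31*(-15)) = 9*(1 - 48576) + (6 + 465) = 9*(-48575) + 471 = -437175 + 471 = -436704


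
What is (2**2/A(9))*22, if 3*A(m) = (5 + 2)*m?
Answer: 88/21 ≈ 4.1905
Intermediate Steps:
A(m) = 7*m/3 (A(m) = ((5 + 2)*m)/3 = (7*m)/3 = 7*m/3)
(2**2/A(9))*22 = (2**2/(((7/3)*9)))*22 = (4/21)*22 = 88/21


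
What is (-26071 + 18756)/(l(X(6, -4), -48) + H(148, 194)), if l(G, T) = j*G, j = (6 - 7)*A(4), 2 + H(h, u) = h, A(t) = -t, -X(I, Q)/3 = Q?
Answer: -7315/194 ≈ -37.706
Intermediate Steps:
X(I, Q) = -3*Q
H(h, u) = -2 + h
j = 4 (j = (6 - 7)*(-1*4) = -1*(-4) = 4)
l(G, T) = 4*G
(-26071 + 18756)/(l(X(6, -4), -48) + H(148, 194)) = (-26071 + 18756)/(4*(-3*(-4)) + (-2 + 148)) = -7315/(4*12 + 146) = -7315/(48 + 146) = -7315/194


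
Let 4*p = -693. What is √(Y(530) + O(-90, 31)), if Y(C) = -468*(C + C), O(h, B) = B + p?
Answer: I*√1984889/2 ≈ 704.43*I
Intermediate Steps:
p = -693/4 (p = (¼)*(-693) = -693/4 ≈ -173.25)
O(h, B) = -693/4 + B (O(h, B) = B - 693/4 = -693/4 + B)
Y(C) = -936*C
√(Y(530) + O(-90, 31)) = √(-936*530 + (-693/4 + 31)) = √(-496080 - 569/4) = √(-1984889/4) = I*√1984889/2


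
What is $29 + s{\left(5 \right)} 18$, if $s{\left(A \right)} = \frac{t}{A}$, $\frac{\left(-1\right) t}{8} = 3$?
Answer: $- \frac{287}{5} \approx -57.4$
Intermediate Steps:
$t = -24$ ($t = \left(-8\right) 3 = -24$)
$s{\left(A \right)} = - \frac{24}{A}$
$29 + s{\left(5 \right)} 18 = 29 + - \frac{24}{5} \cdot 18 = 29 + \left(-24\right) \frac{1}{5} \cdot 18 = 29 - \frac{432}{5} = - \frac{287}{5}$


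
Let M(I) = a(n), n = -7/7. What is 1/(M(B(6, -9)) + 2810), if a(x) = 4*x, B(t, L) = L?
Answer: 1/2806 ≈ 0.00035638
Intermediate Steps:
n = -1 (n = -7*⅐ = -1)
M(I) = -4 (M(I) = 4*(-1) = -4)
1/(M(B(6, -9)) + 2810) = 1/(-4 + 2810) = 1/2806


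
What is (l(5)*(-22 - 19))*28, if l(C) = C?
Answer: -5740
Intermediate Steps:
(l(5)*(-22 - 19))*28 = (5*(-22 - 19))*28 = (5*(-41))*28 = -205*28 = -5740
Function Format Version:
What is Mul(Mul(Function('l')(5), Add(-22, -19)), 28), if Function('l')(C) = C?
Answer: -5740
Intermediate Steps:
Mul(Mul(Function('l')(5), Add(-22, -19)), 28) = Mul(Mul(5, Add(-22, -19)), 28) = Mul(Mul(5, -41), 28) = Mul(-205, 28) = -5740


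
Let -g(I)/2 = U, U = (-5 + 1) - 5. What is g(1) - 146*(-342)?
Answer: 49950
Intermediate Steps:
U = -9 (U = -4 - 5 = -9)
g(I) = 18 (g(I) = -2*(-9) = 18)
g(1) - 146*(-342) = 18 - 146*(-342) = 18 + 49932 = 49950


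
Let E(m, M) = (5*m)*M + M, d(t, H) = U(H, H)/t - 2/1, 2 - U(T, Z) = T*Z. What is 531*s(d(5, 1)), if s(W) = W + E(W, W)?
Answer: 33453/5 ≈ 6690.6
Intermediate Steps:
U(T, Z) = 2 - T*Z
d(t, H) = -2 + (2 - H²)/t (d(t, H) = (2 - H*H)/t - 2/1 = (2 - H²)/t - 2*1 = (2 - H²)/t - 2 = -2 + (2 - H²)/t)
E(m, M) = M + 5*M*m (E(m, M) = 5*M*m + M = M + 5*M*m)
s(W) = W + W*(1 + 5*W)
531*s(d(5, 1)) = 531*(((2 - 1*1² - 2*5)/5)*(2 + 5*((2 - 1*1² - 2*5)/5))) = 531*(((2 - 1*1 - 10)/5)*(2 + 5*((2 - 1*1 - 10)/5))) = 531*(((2 - 1 - 10)/5)*(2 + 5*((2 - 1 - 10)/5))) = 531*(((⅕)*(-9))*(2 + 5*((⅕)*(-9)))) = 531*(-9*(2 + 5*(-9/5))/5) = 531*(-9*(2 - 9)/5) = 531*(-9/5*(-7)) = 531*(63/5) = 33453/5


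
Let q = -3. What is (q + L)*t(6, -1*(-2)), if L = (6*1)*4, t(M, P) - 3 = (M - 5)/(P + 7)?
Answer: 196/3 ≈ 65.333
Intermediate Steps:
t(M, P) = 3 + (-5 + M)/(7 + P) (t(M, P) = 3 + (M - 5)/(P + 7) = 3 + (-5 + M)/(7 + P))
L = 24 (L = 6*4 = 24)
(q + L)*t(6, -1*(-2)) = (-3 + 24)*((16 + 6 + 3*(-1*(-2)))/(7 - 1*(-2))) = 21*((16 + 6 + 3*2)/(7 + 2)) = 21*((16 + 6 + 6)/9) = 21*((⅑)*28) = 21*(28/9) = 196/3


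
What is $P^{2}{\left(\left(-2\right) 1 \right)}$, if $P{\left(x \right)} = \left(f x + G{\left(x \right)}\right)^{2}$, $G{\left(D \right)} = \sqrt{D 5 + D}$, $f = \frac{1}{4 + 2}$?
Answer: $\frac{11017}{81} + \frac{856 i \sqrt{3}}{27} \approx 136.01 + 54.912 i$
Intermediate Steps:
$f = \frac{1}{6} \approx 0.16667$
$G{\left(D \right)} = \sqrt{6} \sqrt{D}$ ($G{\left(D \right)} = \sqrt{5 D + D} = \sqrt{6 D} = \sqrt{6} \sqrt{D}$)
$P{\left(x \right)} = \left(\frac{x}{6} + \sqrt{6} \sqrt{x}\right)^{2}$
$P^{2}{\left(\left(-2\right) 1 \right)} = \left(\frac{\left(\left(-2\right) 1 + 6 \sqrt{6} \sqrt{\left(-2\right) 1}\right)^{2}}{36}\right)^{2} = \left(\frac{\left(-2 + 6 \sqrt{6} \sqrt{-2}\right)^{2}}{36}\right)^{2} = \left(\frac{\left(-2 + 6 \sqrt{6} i \sqrt{2}\right)^{2}}{36}\right)^{2} = \left(\frac{\left(-2 + 12 i \sqrt{3}\right)^{2}}{36}\right)^{2} = \frac{\left(-2 + 12 i \sqrt{3}\right)^{4}}{1296}$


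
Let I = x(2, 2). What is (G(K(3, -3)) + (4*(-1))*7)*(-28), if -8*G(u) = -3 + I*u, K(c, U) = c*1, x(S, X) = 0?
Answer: 1547/2 ≈ 773.50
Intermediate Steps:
I = 0
K(c, U) = c
G(u) = 3/8 (G(u) = -(-3 + 0*u)/8 = -(-3 + 0)/8 = -1/8*(-3) = 3/8)
(G(K(3, -3)) + (4*(-1))*7)*(-28) = (3/8 + (4*(-1))*7)*(-28) = (3/8 - 4*7)*(-28) = (3/8 - 28)*(-28) = -221/8*(-28) = 1547/2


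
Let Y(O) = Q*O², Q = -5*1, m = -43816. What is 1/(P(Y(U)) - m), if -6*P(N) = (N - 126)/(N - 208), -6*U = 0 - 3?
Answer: 5022/220043443 ≈ 2.2823e-5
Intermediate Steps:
U = ½ (U = -(0 - 3)/6 = -⅙*(-3) = ½ ≈ 0.50000)
Q = -5
Y(O) = -5*O²
P(N) = -(-126 + N)/(6*(-208 + N)) (P(N) = -(N - 126)/(6*(N - 208)) = -(-126 + N)/(6*(-208 + N)))
1/(P(Y(U)) - m) = 1/((126 - (-5)*(½)²)/(6*(-208 - 5*(½)²)) - 1*(-43816)) = 1/((126 - (-5)/4)/(6*(-208 - 5*¼)) + 43816) = 1/((126 - 1*(-5/4))/(6*(-208 - 5/4)) + 43816) = 1/((126 + 5/4)/(6*(-837/4)) + 43816) = 1/((⅙)*(-4/837)*(509/4) + 43816) = 1/(-509/5022 + 43816) = 1/(220043443/5022) = 5022/220043443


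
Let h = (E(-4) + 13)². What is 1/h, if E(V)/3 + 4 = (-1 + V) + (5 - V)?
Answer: 1/169 ≈ 0.0059172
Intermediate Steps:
E(V) = 0 (E(V) = -12 + 3*((-1 + V) + (5 - V)) = -12 + 3*4 = -12 + 12 = 0)
h = 169 (h = (0 + 13)² = 13² = 169)
1/h = 1/169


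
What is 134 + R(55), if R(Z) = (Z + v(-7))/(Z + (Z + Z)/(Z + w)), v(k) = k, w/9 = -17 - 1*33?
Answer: 194358/1441 ≈ 134.88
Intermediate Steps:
w = -450 (w = 9*(-17 - 1*33) = 9*(-17 - 33) = 9*(-50) = -450)
R(Z) = (-7 + Z)/(Z + 2*Z/(-450 + Z)) (R(Z) = (Z - 7)/(Z + (Z + Z)/(Z - 450)) = (-7 + Z)/(Z + (2*Z)/(-450 + Z)) = (-7 + Z)/(Z + 2*Z/(-450 + Z)))
134 + R(55) = 134 + (3150 + 55² - 457*55)/(55*(-448 + 55)) = 134 + (1/55)*(3150 + 3025 - 25135)/(-393) = 134 + (1/55)*(-1/393)*(-18960) = 134 + 1264/1441 = 194358/1441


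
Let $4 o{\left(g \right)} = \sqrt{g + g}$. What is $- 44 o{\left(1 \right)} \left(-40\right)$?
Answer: $440 \sqrt{2} \approx 622.25$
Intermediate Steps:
$o{\left(g \right)} = \frac{\sqrt{2} \sqrt{g}}{4}$ ($o{\left(g \right)} = \frac{\sqrt{g + g}}{4} = \frac{\sqrt{2 g}}{4} = \frac{\sqrt{2} \sqrt{g}}{4}$)
$- 44 o{\left(1 \right)} \left(-40\right) = - 44 \frac{\sqrt{2} \sqrt{1}}{4} \left(-40\right) = - 44 \cdot \frac{1}{4} \sqrt{2} \cdot 1 \left(-40\right) = - 44 \frac{\sqrt{2}}{4} \left(-40\right) = - 11 \sqrt{2} \left(-40\right) = 440 \sqrt{2}$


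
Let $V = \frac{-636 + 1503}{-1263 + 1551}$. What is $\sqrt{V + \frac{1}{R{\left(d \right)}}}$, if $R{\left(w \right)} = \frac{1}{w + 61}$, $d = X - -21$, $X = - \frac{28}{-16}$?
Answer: $\frac{\sqrt{49974}}{24} \approx 9.3145$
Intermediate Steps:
$X = \frac{7}{4}$ ($X = \left(-28\right) \left(- \frac{1}{16}\right) = \frac{7}{4} \approx 1.75$)
$d = \frac{91}{4}$ ($d = \frac{7}{4} - -21 = \frac{7}{4} + 21 = \frac{91}{4} \approx 22.75$)
$V = \frac{289}{96}$ ($V = \frac{867}{288} = 867 \cdot \frac{1}{288} = \frac{289}{96} \approx 3.0104$)
$R{\left(w \right)} = \frac{1}{61 + w}$
$\sqrt{V + \frac{1}{R{\left(d \right)}}} = \sqrt{\frac{289}{96} + \frac{1}{\frac{1}{61 + \frac{91}{4}}}} = \sqrt{\frac{289}{96} + \frac{1}{\frac{1}{\frac{335}{4}}}} = \sqrt{\frac{289}{96} + \frac{1}{\frac{4}{335}}} = \sqrt{\frac{289}{96} + \frac{335}{4}} = \sqrt{\frac{8329}{96}} = \frac{\sqrt{49974}}{24}$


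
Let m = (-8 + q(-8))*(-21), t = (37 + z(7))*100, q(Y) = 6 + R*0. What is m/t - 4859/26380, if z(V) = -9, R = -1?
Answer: -44633/263800 ≈ -0.16919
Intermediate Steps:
q(Y) = 6 (q(Y) = 6 - 1*0 = 6 + 0 = 6)
t = 2800 (t = (37 - 9)*100 = 28*100 = 2800)
m = 42 (m = (-8 + 6)*(-21) = -2*(-21) = 42)
m/t - 4859/26380 = 42/2800 - 4859/26380 = 42*(1/2800) - 4859*1/26380 = 3/200 - 4859/26380 = -44633/263800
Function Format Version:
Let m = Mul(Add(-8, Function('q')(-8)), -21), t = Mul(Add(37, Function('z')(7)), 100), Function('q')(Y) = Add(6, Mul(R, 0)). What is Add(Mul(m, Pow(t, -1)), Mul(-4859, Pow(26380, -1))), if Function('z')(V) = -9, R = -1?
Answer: Rational(-44633, 263800) ≈ -0.16919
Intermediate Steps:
Function('q')(Y) = 6 (Function('q')(Y) = Add(6, Mul(-1, 0)) = Add(6, 0) = 6)
t = 2800 (t = Mul(Add(37, -9), 100) = Mul(28, 100) = 2800)
m = 42 (m = Mul(Add(-8, 6), -21) = Mul(-2, -21) = 42)
Add(Mul(m, Pow(t, -1)), Mul(-4859, Pow(26380, -1))) = Add(Mul(42, Pow(2800, -1)), Mul(-4859, Pow(26380, -1))) = Add(Mul(42, Rational(1, 2800)), Mul(-4859, Rational(1, 26380))) = Add(Rational(3, 200), Rational(-4859, 26380)) = Rational(-44633, 263800)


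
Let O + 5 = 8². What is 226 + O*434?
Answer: 25832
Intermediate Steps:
O = 59 (O = -5 + 8² = -5 + 64 = 59)
226 + O*434 = 226 + 59*434 = 226 + 25606 = 25832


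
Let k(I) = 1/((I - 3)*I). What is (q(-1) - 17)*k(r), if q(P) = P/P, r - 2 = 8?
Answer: -8/35 ≈ -0.22857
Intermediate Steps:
r = 10 (r = 2 + 8 = 10)
q(P) = 1
k(I) = 1/(I*(-3 + I)) (k(I) = 1/((-3 + I)*I) = 1/(I*(-3 + I)))
(q(-1) - 17)*k(r) = (1 - 17)*(1/(10*(-3 + 10))) = -8/(5*7) = -16*1/70 = -8/35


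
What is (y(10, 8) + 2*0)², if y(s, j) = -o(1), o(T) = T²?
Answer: 1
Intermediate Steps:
y(s, j) = -1 (y(s, j) = -1*1² = -1*1 = -1)
(y(10, 8) + 2*0)² = (-1 + 2*0)² = (-1 + 0)² = (-1)² = 1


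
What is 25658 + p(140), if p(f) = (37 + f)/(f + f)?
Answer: 7184417/280 ≈ 25659.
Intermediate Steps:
p(f) = (37 + f)/(2*f) (p(f) = (37 + f)/((2*f)) = (37 + f)*(1/(2*f)) = (37 + f)/(2*f))
25658 + p(140) = 25658 + (1/2)*(37 + 140)/140 = 25658 + (1/2)*(1/140)*177 = 25658 + 177/280 = 7184417/280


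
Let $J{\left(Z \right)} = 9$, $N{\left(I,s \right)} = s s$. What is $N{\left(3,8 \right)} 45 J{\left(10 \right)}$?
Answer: $25920$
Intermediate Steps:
$N{\left(I,s \right)} = s^{2}$
$N{\left(3,8 \right)} 45 J{\left(10 \right)} = 8^{2} \cdot 45 \cdot 9 = 64 \cdot 45 \cdot 9 = 2880 \cdot 9 = 25920$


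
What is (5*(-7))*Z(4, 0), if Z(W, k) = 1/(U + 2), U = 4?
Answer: -35/6 ≈ -5.8333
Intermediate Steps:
Z(W, k) = ⅙ (Z(W, k) = 1/(4 + 2) = 1/6 = ⅙)
(5*(-7))*Z(4, 0) = (5*(-7))*(⅙) = -35*⅙ = -35/6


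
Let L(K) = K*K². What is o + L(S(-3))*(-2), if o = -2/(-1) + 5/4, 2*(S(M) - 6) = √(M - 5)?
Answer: -1427/4 - 212*I*√2 ≈ -356.75 - 299.81*I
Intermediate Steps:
S(M) = 6 + √(-5 + M)/2 (S(M) = 6 + √(M - 5)/2 = 6 + √(-5 + M)/2)
o = 13/4 (o = -2*(-1) + 5*(¼) = 2 + 5/4 = 13/4 ≈ 3.2500)
L(K) = K³
o + L(S(-3))*(-2) = 13/4 + (6 + √(-5 - 3)/2)³*(-2) = 13/4 + (6 + √(-8)/2)³*(-2) = 13/4 + (6 + (2*I*√2)/2)³*(-2) = 13/4 + (6 + I*√2)³*(-2) = 13/4 - 2*(6 + I*√2)³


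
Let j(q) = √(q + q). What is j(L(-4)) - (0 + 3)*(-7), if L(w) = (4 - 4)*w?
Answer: 21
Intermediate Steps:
L(w) = 0 (L(w) = 0*w = 0)
j(q) = √2*√q (j(q) = √(2*q) = √2*√q)
j(L(-4)) - (0 + 3)*(-7) = √2*√0 - (0 + 3)*(-7) = √2*0 - 3*(-7) = 0 - 1*(-21) = 0 + 21 = 21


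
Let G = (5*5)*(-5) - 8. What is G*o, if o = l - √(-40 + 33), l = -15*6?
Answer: 11970 + 133*I*√7 ≈ 11970.0 + 351.88*I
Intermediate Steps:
l = -90
G = -133 (G = 25*(-5) - 8 = -125 - 8 = -133)
o = -90 - I*√7 (o = -90 - √(-40 + 33) = -90 - √(-7) = -90 - I*√7 ≈ -90.0 - 2.6458*I)
G*o = -133*(-90 - I*√7) = 11970 + 133*I*√7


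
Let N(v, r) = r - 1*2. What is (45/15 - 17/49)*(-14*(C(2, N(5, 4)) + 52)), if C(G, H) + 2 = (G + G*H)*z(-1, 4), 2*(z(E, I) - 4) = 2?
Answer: -20800/7 ≈ -2971.4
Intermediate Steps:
z(E, I) = 5 (z(E, I) = 4 + (½)*2 = 4 + 1 = 5)
N(v, r) = -2 + r (N(v, r) = r - 2 = -2 + r)
C(G, H) = -2 + 5*G + 5*G*H (C(G, H) = -2 + (G + G*H)*5 = -2 + (5*G + 5*G*H) = -2 + 5*G + 5*G*H)
(45/15 - 17/49)*(-14*(C(2, N(5, 4)) + 52)) = (45/15 - 17/49)*(-14*((-2 + 5*2 + 5*2*(-2 + 4)) + 52)) = (45*(1/15) - 17*1/49)*(-14*((-2 + 10 + 5*2*2) + 52)) = (3 - 17/49)*(-14*((-2 + 10 + 20) + 52)) = 130*(-14*(28 + 52))/49 = 130*(-14*80)/49 = (130/49)*(-1120) = -20800/7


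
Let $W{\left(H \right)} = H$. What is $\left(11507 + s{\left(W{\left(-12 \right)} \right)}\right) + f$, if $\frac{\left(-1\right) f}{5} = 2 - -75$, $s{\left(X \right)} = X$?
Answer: $11110$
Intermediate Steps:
$f = -385$ ($f = - 5 \left(2 - -75\right) = - 5 \left(2 + 75\right) = \left(-5\right) 77 = -385$)
$\left(11507 + s{\left(W{\left(-12 \right)} \right)}\right) + f = \left(11507 - 12\right) - 385 = 11495 - 385 = 11110$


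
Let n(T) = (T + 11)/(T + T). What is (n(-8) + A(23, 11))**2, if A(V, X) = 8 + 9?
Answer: 72361/256 ≈ 282.66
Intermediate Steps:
A(V, X) = 17
n(T) = (11 + T)/(2*T) (n(T) = (11 + T)/((2*T)) = (11 + T)*(1/(2*T)) = (11 + T)/(2*T))
(n(-8) + A(23, 11))**2 = ((1/2)*(11 - 8)/(-8) + 17)**2 = ((1/2)*(-1/8)*3 + 17)**2 = (-3/16 + 17)**2 = (269/16)**2 = 72361/256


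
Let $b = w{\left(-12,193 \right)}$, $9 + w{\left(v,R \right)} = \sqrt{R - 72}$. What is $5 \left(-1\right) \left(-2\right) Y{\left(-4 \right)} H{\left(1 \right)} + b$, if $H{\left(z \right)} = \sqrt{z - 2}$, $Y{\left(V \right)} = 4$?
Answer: $2 + 40 i \approx 2.0 + 40.0 i$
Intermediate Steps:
$H{\left(z \right)} = \sqrt{-2 + z}$
$w{\left(v,R \right)} = -9 + \sqrt{-72 + R}$ ($w{\left(v,R \right)} = -9 + \sqrt{R - 72} = -9 + \sqrt{-72 + R}$)
$b = 2$ ($b = -9 + \sqrt{-72 + 193} = -9 + \sqrt{121} = -9 + 11 = 2$)
$5 \left(-1\right) \left(-2\right) Y{\left(-4 \right)} H{\left(1 \right)} + b = 5 \left(-1\right) \left(-2\right) 4 \sqrt{-2 + 1} + 2 = \left(-5\right) \left(-2\right) 4 \sqrt{-1} + 2 = 10 \cdot 4 i + 2 = 40 i + 2 = 2 + 40 i$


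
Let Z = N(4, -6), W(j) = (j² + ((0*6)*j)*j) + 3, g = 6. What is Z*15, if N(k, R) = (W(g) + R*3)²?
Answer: 6615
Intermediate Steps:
W(j) = 3 + j² (W(j) = (j² + (0*j)*j) + 3 = (j² + 0*j) + 3 = (j² + 0) + 3 = j² + 3 = 3 + j²)
N(k, R) = (39 + 3*R)² (N(k, R) = ((3 + 6²) + R*3)² = ((3 + 36) + 3*R)² = (39 + 3*R)²)
Z = 441 (Z = 9*(13 - 6)² = 9*7² = 9*49 = 441)
Z*15 = 441*15 = 6615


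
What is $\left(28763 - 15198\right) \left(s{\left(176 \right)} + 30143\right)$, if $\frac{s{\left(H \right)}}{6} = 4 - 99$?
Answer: $401157745$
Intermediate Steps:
$s{\left(H \right)} = -570$ ($s{\left(H \right)} = 6 \left(4 - 99\right) = 6 \left(-95\right) = -570$)
$\left(28763 - 15198\right) \left(s{\left(176 \right)} + 30143\right) = \left(28763 - 15198\right) \left(-570 + 30143\right) = 13565 \cdot 29573 = 401157745$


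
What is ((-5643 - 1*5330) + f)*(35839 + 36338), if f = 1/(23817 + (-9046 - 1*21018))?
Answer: -4947612958764/6247 ≈ -7.9200e+8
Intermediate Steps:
f = -1/6247 (f = 1/(23817 + (-9046 - 21018)) = 1/(23817 - 30064) = 1/(-6247) = -1/6247 ≈ -0.00016008)
((-5643 - 1*5330) + f)*(35839 + 36338) = ((-5643 - 1*5330) - 1/6247)*(35839 + 36338) = ((-5643 - 5330) - 1/6247)*72177 = (-10973 - 1/6247)*72177 = -68548332/6247*72177 = -4947612958764/6247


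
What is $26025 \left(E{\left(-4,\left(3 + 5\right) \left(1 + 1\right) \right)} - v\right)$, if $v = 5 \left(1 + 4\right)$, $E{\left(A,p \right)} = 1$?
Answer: $-624600$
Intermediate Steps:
$v = 25$ ($v = 5 \cdot 5 = 25$)
$26025 \left(E{\left(-4,\left(3 + 5\right) \left(1 + 1\right) \right)} - v\right) = 26025 \left(1 - 25\right) = 26025 \left(-24\right) = -624600$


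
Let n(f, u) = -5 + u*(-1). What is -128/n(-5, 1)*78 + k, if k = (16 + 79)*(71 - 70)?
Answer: 1759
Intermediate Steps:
n(f, u) = -5 - u
k = 95 (k = 95*1 = 95)
-128/n(-5, 1)*78 + k = -128/(-5 - 1*1)*78 + 95 = -128/(-5 - 1)*78 + 95 = -128/(-6)*78 + 95 = -128*(-⅙)*78 + 95 = (64/3)*78 + 95 = 1664 + 95 = 1759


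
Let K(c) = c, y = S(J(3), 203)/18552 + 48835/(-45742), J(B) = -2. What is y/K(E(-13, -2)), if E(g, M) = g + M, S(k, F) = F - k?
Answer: 89660981/1272908376 ≈ 0.070438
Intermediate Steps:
E(g, M) = M + g
y = -448304905/424302792 (y = (203 - 1*(-2))/18552 + 48835/(-45742) = (203 + 2)*(1/18552) + 48835*(-1/45742) = 205*(1/18552) - 48835/45742 = 205/18552 - 48835/45742 = -448304905/424302792 ≈ -1.0566)
y/K(E(-13, -2)) = -448304905/(424302792*(-2 - 13)) = -448304905/424302792/(-15) = -448304905/424302792*(-1/15) = 89660981/1272908376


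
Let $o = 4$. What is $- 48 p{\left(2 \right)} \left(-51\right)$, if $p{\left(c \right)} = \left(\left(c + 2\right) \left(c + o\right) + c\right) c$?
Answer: $127296$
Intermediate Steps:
$p{\left(c \right)} = c \left(c + \left(2 + c\right) \left(4 + c\right)\right)$ ($p{\left(c \right)} = \left(\left(c + 2\right) \left(c + 4\right) + c\right) c = \left(\left(2 + c\right) \left(4 + c\right) + c\right) c = \left(c + \left(2 + c\right) \left(4 + c\right)\right) c = c \left(c + \left(2 + c\right) \left(4 + c\right)\right)$)
$- 48 p{\left(2 \right)} \left(-51\right) = - 48 \cdot 2 \left(8 + 2^{2} + 7 \cdot 2\right) \left(-51\right) = - 48 \cdot 2 \left(8 + 4 + 14\right) \left(-51\right) = - 48 \cdot 2 \cdot 26 \left(-51\right) = \left(-48\right) 52 \left(-51\right) = \left(-2496\right) \left(-51\right) = 127296$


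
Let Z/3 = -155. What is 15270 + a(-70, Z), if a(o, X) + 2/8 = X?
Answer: 59219/4 ≈ 14805.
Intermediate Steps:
Z = -465 (Z = 3*(-155) = -465)
a(o, X) = -1/4 + X
15270 + a(-70, Z) = 15270 + (-1/4 - 465) = 15270 - 1861/4 = 59219/4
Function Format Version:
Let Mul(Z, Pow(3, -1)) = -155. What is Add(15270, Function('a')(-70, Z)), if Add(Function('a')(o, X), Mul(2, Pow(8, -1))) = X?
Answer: Rational(59219, 4) ≈ 14805.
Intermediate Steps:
Z = -465 (Z = Mul(3, -155) = -465)
Function('a')(o, X) = Add(Rational(-1, 4), X)
Add(15270, Function('a')(-70, Z)) = Add(15270, Add(Rational(-1, 4), -465)) = Add(15270, Rational(-1861, 4)) = Rational(59219, 4)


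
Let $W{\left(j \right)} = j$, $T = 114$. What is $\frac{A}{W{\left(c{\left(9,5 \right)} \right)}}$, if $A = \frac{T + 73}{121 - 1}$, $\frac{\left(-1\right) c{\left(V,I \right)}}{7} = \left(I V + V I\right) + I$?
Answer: $- \frac{187}{79800} \approx -0.0023434$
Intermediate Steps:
$c{\left(V,I \right)} = - 7 I - 14 I V$ ($c{\left(V,I \right)} = - 7 \left(\left(I V + V I\right) + I\right) = - 7 \left(\left(I V + I V\right) + I\right) = - 7 \left(2 I V + I\right) = - 7 \left(I + 2 I V\right) = - 7 I - 14 I V$)
$A = \frac{187}{120}$ ($A = \frac{114 + 73}{121 - 1} = \frac{187}{120} \approx 1.5583$)
$\frac{A}{W{\left(c{\left(9,5 \right)} \right)}} = \frac{187}{120 \left(\left(-7\right) 5 \left(1 + 2 \cdot 9\right)\right)} = \frac{187}{120 \left(\left(-7\right) 5 \left(1 + 18\right)\right)} = \frac{187}{120 \left(\left(-7\right) 5 \cdot 19\right)} = \frac{187}{120 \left(-665\right)} = \frac{187}{120} \left(- \frac{1}{665}\right) = - \frac{187}{79800}$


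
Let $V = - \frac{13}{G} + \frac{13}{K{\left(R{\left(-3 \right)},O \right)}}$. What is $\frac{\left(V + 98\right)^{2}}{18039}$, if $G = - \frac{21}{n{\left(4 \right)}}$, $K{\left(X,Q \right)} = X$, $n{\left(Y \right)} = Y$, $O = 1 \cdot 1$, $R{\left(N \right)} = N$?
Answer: $\frac{452929}{883911} \approx 0.51241$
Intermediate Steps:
$O = 1$
$G = - \frac{21}{4} \approx -5.25$
$V = - \frac{13}{7}$ ($V = - \frac{13}{- \frac{21}{4}} + \frac{13}{-3} = \left(-13\right) \left(- \frac{4}{21}\right) + 13 \left(- \frac{1}{3}\right) = \frac{52}{21} - \frac{13}{3} = - \frac{13}{7} \approx -1.8571$)
$\frac{\left(V + 98\right)^{2}}{18039} = \frac{\left(- \frac{13}{7} + 98\right)^{2}}{18039} = \left(\frac{673}{7}\right)^{2} \cdot \frac{1}{18039} = \frac{452929}{49} \cdot \frac{1}{18039} = \frac{452929}{883911}$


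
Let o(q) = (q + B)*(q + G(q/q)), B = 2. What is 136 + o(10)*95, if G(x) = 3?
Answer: 14956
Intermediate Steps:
o(q) = (2 + q)*(3 + q) (o(q) = (q + 2)*(q + 3) = (2 + q)*(3 + q))
136 + o(10)*95 = 136 + (6 + 10² + 5*10)*95 = 136 + (6 + 100 + 50)*95 = 136 + 156*95 = 136 + 14820 = 14956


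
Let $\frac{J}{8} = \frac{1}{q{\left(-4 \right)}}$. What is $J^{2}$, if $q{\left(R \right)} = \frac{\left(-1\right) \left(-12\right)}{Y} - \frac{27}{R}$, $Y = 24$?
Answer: $\frac{1024}{841} \approx 1.2176$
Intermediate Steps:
$q{\left(R \right)} = \frac{1}{2} - \frac{27}{R}$ ($q{\left(R \right)} = \frac{\left(-1\right) \left(-12\right)}{24} - \frac{27}{R} = 12 \cdot \frac{1}{24} - \frac{27}{R} = \frac{1}{2} - \frac{27}{R}$)
$J = \frac{32}{29}$ ($J = \frac{8}{\frac{1}{2} \frac{1}{-4} \left(-54 - 4\right)} = \frac{8}{\frac{1}{2} \left(- \frac{1}{4}\right) \left(-58\right)} = \frac{8}{\frac{29}{4}} = 8 \cdot \frac{4}{29} = \frac{32}{29} \approx 1.1034$)
$J^{2} = \left(\frac{32}{29}\right)^{2} = \frac{1024}{841}$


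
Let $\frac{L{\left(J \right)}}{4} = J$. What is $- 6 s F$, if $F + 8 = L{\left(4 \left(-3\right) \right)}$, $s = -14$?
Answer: $-4704$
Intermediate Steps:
$L{\left(J \right)} = 4 J$
$F = -56$ ($F = -8 + 4 \cdot 4 \left(-3\right) = -8 + 4 \left(-12\right) = -8 - 48 = -56$)
$- 6 s F = \left(-6\right) \left(-14\right) \left(-56\right) = 84 \left(-56\right) = -4704$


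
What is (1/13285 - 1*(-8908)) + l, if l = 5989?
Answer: 197906646/13285 ≈ 14897.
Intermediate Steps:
(1/13285 - 1*(-8908)) + l = (1/13285 - 1*(-8908)) + 5989 = (1/13285 + 8908) + 5989 = 118342781/13285 + 5989 = 197906646/13285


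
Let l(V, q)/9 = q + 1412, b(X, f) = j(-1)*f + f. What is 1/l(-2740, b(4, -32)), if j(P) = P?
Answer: 1/12708 ≈ 7.8691e-5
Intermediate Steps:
b(X, f) = 0 (b(X, f) = -f + f = 0)
l(V, q) = 12708 + 9*q (l(V, q) = 9*(q + 1412) = 9*(1412 + q) = 12708 + 9*q)
1/l(-2740, b(4, -32)) = 1/(12708 + 9*0) = 1/(12708 + 0) = 1/12708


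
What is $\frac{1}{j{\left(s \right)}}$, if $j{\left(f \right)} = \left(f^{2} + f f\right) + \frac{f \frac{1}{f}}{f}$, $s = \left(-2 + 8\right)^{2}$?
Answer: $\frac{36}{93313} \approx 0.0003858$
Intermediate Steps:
$s = 36$ ($s = 6^{2} = 36$)
$j{\left(f \right)} = \frac{1}{f} + 2 f^{2}$ ($j{\left(f \right)} = \left(f^{2} + f^{2}\right) + 1 \frac{1}{f} = 2 f^{2} + \frac{1}{f} = \frac{1}{f} + 2 f^{2}$)
$\frac{1}{j{\left(s \right)}} = \frac{1}{\frac{1}{36} \left(1 + 2 \cdot 36^{3}\right)} = \frac{1}{\frac{1}{36} \left(1 + 2 \cdot 46656\right)} = \frac{1}{\frac{1}{36} \left(1 + 93312\right)} = \frac{1}{\frac{1}{36} \cdot 93313} = \frac{1}{\frac{93313}{36}} = \frac{36}{93313}$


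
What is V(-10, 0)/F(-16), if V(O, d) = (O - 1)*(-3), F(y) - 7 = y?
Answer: -11/3 ≈ -3.6667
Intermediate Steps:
F(y) = 7 + y
V(O, d) = 3 - 3*O (V(O, d) = (-1 + O)*(-3) = 3 - 3*O)
V(-10, 0)/F(-16) = (3 - 3*(-10))/(7 - 16) = (3 + 30)/(-9) = 33*(-1/9) = -11/3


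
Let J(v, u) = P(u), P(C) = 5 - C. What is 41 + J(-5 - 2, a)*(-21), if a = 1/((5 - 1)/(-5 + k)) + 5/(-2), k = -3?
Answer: -317/2 ≈ -158.50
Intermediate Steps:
a = -9/2 (a = 1/((5 - 1)/(-5 - 3)) + 5/(-2) = 1/(4/(-8)) + 5*(-½) = 1/(4*(-⅛)) - 5/2 = 1/(-½) - 5/2 = 1*(-2) - 5/2 = -2 - 5/2 = -9/2 ≈ -4.5000)
J(v, u) = 5 - u
41 + J(-5 - 2, a)*(-21) = 41 + (5 - 1*(-9/2))*(-21) = 41 + (5 + 9/2)*(-21) = 41 + (19/2)*(-21) = 41 - 399/2 = -317/2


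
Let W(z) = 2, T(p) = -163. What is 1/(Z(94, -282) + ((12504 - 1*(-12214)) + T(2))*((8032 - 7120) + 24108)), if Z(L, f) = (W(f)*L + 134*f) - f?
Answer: 1/614328782 ≈ 1.6278e-9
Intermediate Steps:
Z(L, f) = 2*L + 133*f (Z(L, f) = (2*L + 134*f) - f = 2*L + 133*f)
1/(Z(94, -282) + ((12504 - 1*(-12214)) + T(2))*((8032 - 7120) + 24108)) = 1/((2*94 + 133*(-282)) + ((12504 - 1*(-12214)) - 163)*((8032 - 7120) + 24108)) = 1/((188 - 37506) + ((12504 + 12214) - 163)*(912 + 24108)) = 1/(-37318 + (24718 - 163)*25020) = 1/(-37318 + 24555*25020) = 1/(-37318 + 614366100) = 1/614328782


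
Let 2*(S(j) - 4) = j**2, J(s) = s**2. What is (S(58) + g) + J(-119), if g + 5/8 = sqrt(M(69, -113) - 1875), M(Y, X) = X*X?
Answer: 126771/8 + sqrt(10894) ≈ 15951.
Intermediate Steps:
M(Y, X) = X**2
S(j) = 4 + j**2/2
g = -5/8 + sqrt(10894) (g = -5/8 + sqrt((-113)**2 - 1875) = -5/8 + sqrt(12769 - 1875) = -5/8 + sqrt(10894) ≈ 103.75)
(S(58) + g) + J(-119) = ((4 + (1/2)*58**2) + (-5/8 + sqrt(10894))) + (-119)**2 = ((4 + (1/2)*3364) + (-5/8 + sqrt(10894))) + 14161 = ((4 + 1682) + (-5/8 + sqrt(10894))) + 14161 = (1686 + (-5/8 + sqrt(10894))) + 14161 = (13483/8 + sqrt(10894)) + 14161 = 126771/8 + sqrt(10894)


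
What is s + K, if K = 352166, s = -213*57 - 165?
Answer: 339860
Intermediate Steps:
s = -12306 (s = -12141 - 165 = -12306)
s + K = -12306 + 352166 = 339860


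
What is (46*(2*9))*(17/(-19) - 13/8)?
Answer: -79281/38 ≈ -2086.3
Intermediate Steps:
(46*(2*9))*(17/(-19) - 13/8) = (46*18)*(17*(-1/19) - 13*1/8) = 828*(-17/19 - 13/8) = 828*(-383/152) = -79281/38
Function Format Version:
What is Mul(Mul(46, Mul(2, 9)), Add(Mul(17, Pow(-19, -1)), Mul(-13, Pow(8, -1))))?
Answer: Rational(-79281, 38) ≈ -2086.3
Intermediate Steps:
Mul(Mul(46, Mul(2, 9)), Add(Mul(17, Pow(-19, -1)), Mul(-13, Pow(8, -1)))) = Mul(Mul(46, 18), Add(Mul(17, Rational(-1, 19)), Mul(-13, Rational(1, 8)))) = Mul(828, Add(Rational(-17, 19), Rational(-13, 8))) = Mul(828, Rational(-383, 152)) = Rational(-79281, 38)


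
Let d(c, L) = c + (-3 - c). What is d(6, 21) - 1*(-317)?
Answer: 314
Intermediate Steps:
d(c, L) = -3
d(6, 21) - 1*(-317) = -3 - 1*(-317) = -3 + 317 = 314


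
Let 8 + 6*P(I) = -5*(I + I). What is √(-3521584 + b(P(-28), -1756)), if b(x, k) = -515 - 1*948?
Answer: I*√3523047 ≈ 1877.0*I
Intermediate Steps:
P(I) = -4/3 - 5*I/3 (P(I) = -4/3 + (-5*(I + I))/6 = -4/3 + (-10*I)/6 = -4/3 - 5*I/3)
b(x, k) = -1463 (b(x, k) = -515 - 948 = -1463)
√(-3521584 + b(P(-28), -1756)) = √(-3521584 - 1463) = √(-3523047) = I*√3523047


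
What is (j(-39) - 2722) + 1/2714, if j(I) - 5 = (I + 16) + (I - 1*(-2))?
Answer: -7536777/2714 ≈ -2777.0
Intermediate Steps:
j(I) = 23 + 2*I (j(I) = 5 + ((I + 16) + (I - 1*(-2))) = 5 + ((16 + I) + (I + 2)) = 5 + ((16 + I) + (2 + I)) = 5 + (18 + 2*I) = 23 + 2*I)
(j(-39) - 2722) + 1/2714 = ((23 + 2*(-39)) - 2722) + 1/2714 = ((23 - 78) - 2722) + 1/2714 = (-55 - 2722) + 1/2714 = -2777 + 1/2714 = -7536777/2714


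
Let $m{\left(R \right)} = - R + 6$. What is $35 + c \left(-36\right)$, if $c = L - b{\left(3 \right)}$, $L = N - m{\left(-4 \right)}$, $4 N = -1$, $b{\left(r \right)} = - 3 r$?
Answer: $80$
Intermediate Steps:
$m{\left(R \right)} = 6 - R$
$N = - \frac{1}{4}$ ($N = \frac{1}{4} \left(-1\right) = - \frac{1}{4} \approx -0.25$)
$L = - \frac{41}{4}$ ($L = - \frac{1}{4} - \left(6 - -4\right) = - \frac{1}{4} - \left(6 + 4\right) = - \frac{1}{4} - 10 = - \frac{41}{4} \approx -10.25$)
$c = - \frac{5}{4}$ ($c = - \frac{41}{4} - \left(-3\right) 3 = - \frac{41}{4} - -9 = - \frac{41}{4} + 9 = - \frac{5}{4} \approx -1.25$)
$35 + c \left(-36\right) = 35 - -45 = 35 + 45 = 80$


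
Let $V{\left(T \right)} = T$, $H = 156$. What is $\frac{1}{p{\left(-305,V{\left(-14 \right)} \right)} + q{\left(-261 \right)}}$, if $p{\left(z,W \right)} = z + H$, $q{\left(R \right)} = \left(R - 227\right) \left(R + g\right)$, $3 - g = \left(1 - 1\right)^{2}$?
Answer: $\frac{1}{125755} \approx 7.952 \cdot 10^{-6}$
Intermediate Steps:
$g = 3$ ($g = 3 - \left(1 - 1\right)^{2} = 3 - 0^{2} = 3 - 0 = 3 + 0 = 3$)
$q{\left(R \right)} = \left(-227 + R\right) \left(3 + R\right)$ ($q{\left(R \right)} = \left(R - 227\right) \left(R + 3\right) = \left(-227 + R\right) \left(3 + R\right)$)
$p{\left(z,W \right)} = 156 + z$ ($p{\left(z,W \right)} = z + 156 = 156 + z$)
$\frac{1}{p{\left(-305,V{\left(-14 \right)} \right)} + q{\left(-261 \right)}} = \frac{1}{\left(156 - 305\right) - \left(-57783 - 68121\right)} = \frac{1}{-149 + \left(-681 + 68121 + 58464\right)} = \frac{1}{-149 + 125904} = \frac{1}{125755}$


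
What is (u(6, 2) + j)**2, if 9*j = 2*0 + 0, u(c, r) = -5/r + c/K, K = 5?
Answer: 169/100 ≈ 1.6900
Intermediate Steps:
u(c, r) = -5/r + c/5
j = 0 (j = (2*0 + 0)/9 = (0 + 0)/9 = (1/9)*0 = 0)
(u(6, 2) + j)**2 = ((-5/2 + (1/5)*6) + 0)**2 = ((-5*1/2 + 6/5) + 0)**2 = ((-5/2 + 6/5) + 0)**2 = (-13/10 + 0)**2 = (-13/10)**2 = 169/100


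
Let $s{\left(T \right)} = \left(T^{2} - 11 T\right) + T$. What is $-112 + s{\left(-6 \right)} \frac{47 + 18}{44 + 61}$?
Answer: $- \frac{368}{7} \approx -52.571$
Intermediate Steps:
$s{\left(T \right)} = T^{2} - 10 T$
$-112 + s{\left(-6 \right)} \frac{47 + 18}{44 + 61} = -112 + - 6 \left(-10 - 6\right) \frac{47 + 18}{44 + 61} = -112 + \left(-6\right) \left(-16\right) \frac{65}{105} = -112 + 96 \cdot 65 \cdot \frac{1}{105} = -112 + 96 \cdot \frac{13}{21} = -112 + \frac{416}{7} = - \frac{368}{7}$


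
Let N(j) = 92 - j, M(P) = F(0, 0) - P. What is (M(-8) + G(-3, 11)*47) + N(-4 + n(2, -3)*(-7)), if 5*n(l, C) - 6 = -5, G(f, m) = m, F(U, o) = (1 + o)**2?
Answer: 3117/5 ≈ 623.40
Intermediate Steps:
n(l, C) = 1/5 (n(l, C) = 6/5 + (1/5)*(-5) = 6/5 - 1 = 1/5)
M(P) = 1 - P (M(P) = (1 + 0)**2 - P = 1**2 - P = 1 - P)
(M(-8) + G(-3, 11)*47) + N(-4 + n(2, -3)*(-7)) = ((1 - 1*(-8)) + 11*47) + (92 - (-4 + (1/5)*(-7))) = ((1 + 8) + 517) + (92 - (-4 - 7/5)) = (9 + 517) + (92 - 1*(-27/5)) = 526 + (92 + 27/5) = 526 + 487/5 = 3117/5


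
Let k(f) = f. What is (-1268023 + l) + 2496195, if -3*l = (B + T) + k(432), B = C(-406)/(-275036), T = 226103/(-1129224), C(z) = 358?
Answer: 286048186920919069/232932939048 ≈ 1.2280e+6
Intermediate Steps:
T = -226103/1129224 (T = 226103*(-1/1129224) = -226103/1129224 ≈ -0.20023)
B = -179/137518 (B = 358/(-275036) = 358*(-1/275036) = -179/137518 ≈ -0.0013016)
l = -33526695541187/232932939048 (l = -((-179/137518 - 226103/1129224) + 432)/3 = -(-15647681725/77644313016 + 432)/3 = -⅓*33526695541187/77644313016 = -33526695541187/232932939048 ≈ -143.93)
(-1268023 + l) + 2496195 = (-1268023 - 33526695541187/232932939048) + 2496195 = -295397850866003291/232932939048 + 2496195 = 286048186920919069/232932939048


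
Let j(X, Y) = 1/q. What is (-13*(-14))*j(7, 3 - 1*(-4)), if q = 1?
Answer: 182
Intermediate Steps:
j(X, Y) = 1 (j(X, Y) = 1/1 = 1)
(-13*(-14))*j(7, 3 - 1*(-4)) = -13*(-14)*1 = 182*1 = 182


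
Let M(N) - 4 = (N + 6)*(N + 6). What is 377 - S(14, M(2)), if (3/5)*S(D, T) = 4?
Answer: 1111/3 ≈ 370.33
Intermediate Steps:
M(N) = 4 + (6 + N)**2 (M(N) = 4 + (N + 6)*(N + 6) = 4 + (6 + N)*(6 + N) = 4 + (6 + N)**2)
S(D, T) = 20/3 (S(D, T) = (5/3)*4 = 20/3)
377 - S(14, M(2)) = 377 - 1*20/3 = 377 - 20/3 = 1111/3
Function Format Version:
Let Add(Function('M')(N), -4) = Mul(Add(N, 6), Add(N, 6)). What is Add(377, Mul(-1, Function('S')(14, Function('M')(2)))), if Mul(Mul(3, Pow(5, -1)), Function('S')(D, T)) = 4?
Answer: Rational(1111, 3) ≈ 370.33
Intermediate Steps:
Function('M')(N) = Add(4, Pow(Add(6, N), 2)) (Function('M')(N) = Add(4, Mul(Add(N, 6), Add(N, 6))) = Add(4, Mul(Add(6, N), Add(6, N))) = Add(4, Pow(Add(6, N), 2)))
Function('S')(D, T) = Rational(20, 3) (Function('S')(D, T) = Mul(Rational(5, 3), 4) = Rational(20, 3))
Add(377, Mul(-1, Function('S')(14, Function('M')(2)))) = Add(377, Mul(-1, Rational(20, 3))) = Add(377, Rational(-20, 3)) = Rational(1111, 3)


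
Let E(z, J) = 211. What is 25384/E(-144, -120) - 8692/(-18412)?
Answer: 117301055/971233 ≈ 120.78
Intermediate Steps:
25384/E(-144, -120) - 8692/(-18412) = 25384/211 - 8692/(-18412) = 25384*(1/211) - 8692*(-1/18412) = 25384/211 + 2173/4603 = 117301055/971233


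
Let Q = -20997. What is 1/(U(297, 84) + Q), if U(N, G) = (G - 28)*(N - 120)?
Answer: -1/11085 ≈ -9.0212e-5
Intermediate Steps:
U(N, G) = (-120 + N)*(-28 + G) (U(N, G) = (-28 + G)*(-120 + N) = (-120 + N)*(-28 + G))
1/(U(297, 84) + Q) = 1/((3360 - 120*84 - 28*297 + 84*297) - 20997) = 1/((3360 - 10080 - 8316 + 24948) - 20997) = 1/(9912 - 20997) = 1/(-11085) = -1/11085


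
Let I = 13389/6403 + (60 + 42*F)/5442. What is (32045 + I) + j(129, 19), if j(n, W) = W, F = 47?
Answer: 186226667784/5807521 ≈ 32066.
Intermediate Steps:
I = 14314440/5807521 (I = 13389/6403 + (60 + 42*47)/5442 = 13389*(1/6403) + (60 + 1974)*(1/5442) = 13389/6403 + 2034*(1/5442) = 13389/6403 + 339/907 = 14314440/5807521 ≈ 2.4648)
(32045 + I) + j(129, 19) = (32045 + 14314440/5807521) + 19 = 186116324885/5807521 + 19 = 186226667784/5807521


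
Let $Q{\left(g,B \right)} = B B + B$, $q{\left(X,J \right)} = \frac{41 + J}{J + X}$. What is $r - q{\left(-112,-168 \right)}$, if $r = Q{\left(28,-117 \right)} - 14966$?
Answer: $- \frac{390447}{280} \approx -1394.5$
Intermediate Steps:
$q{\left(X,J \right)} = \frac{41 + J}{J + X}$
$Q{\left(g,B \right)} = B + B^{2}$ ($Q{\left(g,B \right)} = B^{2} + B = B + B^{2}$)
$r = -1394$ ($r = - 117 \left(1 - 117\right) - 14966 = \left(-117\right) \left(-116\right) - 14966 = 13572 - 14966 = -1394$)
$r - q{\left(-112,-168 \right)} = -1394 - \frac{41 - 168}{-168 - 112} = -1394 - \frac{1}{-280} \left(-127\right) = -1394 - \left(- \frac{1}{280}\right) \left(-127\right) = -1394 - \frac{127}{280} = - \frac{390447}{280}$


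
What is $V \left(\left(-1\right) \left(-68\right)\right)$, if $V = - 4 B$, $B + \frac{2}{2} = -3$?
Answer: $1088$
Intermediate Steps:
$B = -4$ ($B = -1 - 3 = -4$)
$V = 16$ ($V = \left(-4\right) \left(-4\right) = 16$)
$V \left(\left(-1\right) \left(-68\right)\right) = 16 \left(\left(-1\right) \left(-68\right)\right) = 16 \cdot 68 = 1088$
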